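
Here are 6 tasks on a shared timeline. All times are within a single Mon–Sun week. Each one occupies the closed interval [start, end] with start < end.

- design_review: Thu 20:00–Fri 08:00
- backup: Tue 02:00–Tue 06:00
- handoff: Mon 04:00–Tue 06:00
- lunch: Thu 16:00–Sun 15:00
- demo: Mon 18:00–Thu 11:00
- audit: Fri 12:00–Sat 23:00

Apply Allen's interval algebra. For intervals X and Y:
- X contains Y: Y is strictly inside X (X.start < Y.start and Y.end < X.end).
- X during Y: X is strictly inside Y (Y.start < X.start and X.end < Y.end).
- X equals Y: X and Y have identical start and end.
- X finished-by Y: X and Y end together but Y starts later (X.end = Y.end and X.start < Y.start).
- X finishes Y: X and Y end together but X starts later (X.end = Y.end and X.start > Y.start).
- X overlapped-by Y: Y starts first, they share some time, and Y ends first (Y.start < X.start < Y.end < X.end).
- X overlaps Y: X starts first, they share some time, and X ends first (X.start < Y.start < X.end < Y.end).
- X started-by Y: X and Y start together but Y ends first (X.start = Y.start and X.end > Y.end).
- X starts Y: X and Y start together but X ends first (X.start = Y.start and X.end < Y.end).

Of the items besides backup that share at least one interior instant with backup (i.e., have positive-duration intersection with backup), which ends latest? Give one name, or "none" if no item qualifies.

demo

Target backup = [Tue 02:00, Tue 06:00].
audit [Fri 12:00, Sat 23:00] → after → excluded.
demo [Mon 18:00, Thu 11:00] → contains → candidate.
design_review [Thu 20:00, Fri 08:00] → after → excluded.
handoff [Mon 04:00, Tue 06:00] → finished-by → candidate.
lunch [Thu 16:00, Sun 15:00] → after → excluded.
Among candidates, latest end is Thu 11:00 → demo.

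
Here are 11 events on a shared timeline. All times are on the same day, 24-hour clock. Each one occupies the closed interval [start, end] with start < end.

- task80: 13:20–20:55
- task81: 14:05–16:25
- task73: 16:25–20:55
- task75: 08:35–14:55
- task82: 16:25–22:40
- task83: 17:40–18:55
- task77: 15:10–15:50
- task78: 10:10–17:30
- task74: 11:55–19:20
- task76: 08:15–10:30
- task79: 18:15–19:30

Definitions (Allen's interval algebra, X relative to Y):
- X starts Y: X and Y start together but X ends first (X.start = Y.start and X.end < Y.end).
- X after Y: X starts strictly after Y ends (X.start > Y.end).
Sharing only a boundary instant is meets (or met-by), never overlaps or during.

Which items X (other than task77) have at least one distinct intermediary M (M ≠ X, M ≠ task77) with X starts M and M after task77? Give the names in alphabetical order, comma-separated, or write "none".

Target task77 = [15:10, 15:50].
Intermediaries M with M after task77: task73, task79, task82, task83.
Via task73 — items with X starts task73: none.
Via task79 — items with X starts task79: none.
Via task82 — items with X starts task82: task73.
Via task83 — items with X starts task83: none.
Union: task73.

task73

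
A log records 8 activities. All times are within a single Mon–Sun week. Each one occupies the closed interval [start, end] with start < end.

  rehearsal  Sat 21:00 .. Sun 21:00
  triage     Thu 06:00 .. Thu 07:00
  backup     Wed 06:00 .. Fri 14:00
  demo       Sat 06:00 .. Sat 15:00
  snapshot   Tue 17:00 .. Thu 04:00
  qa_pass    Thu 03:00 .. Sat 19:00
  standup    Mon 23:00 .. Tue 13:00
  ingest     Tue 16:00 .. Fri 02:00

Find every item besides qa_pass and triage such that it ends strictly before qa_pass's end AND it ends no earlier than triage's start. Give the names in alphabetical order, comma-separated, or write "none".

backup, demo, ingest

Conditions: its end is strictly before qa_pass's end (X.end < Sat 19:00) AND its end is no earlier than triage's start (X.end >= Thu 06:00).
backup: end Fri 14:00 < Sat 19:00? ✓; end Fri 14:00 >= Thu 06:00? ✓ → yes.
demo: end Sat 15:00 < Sat 19:00? ✓; end Sat 15:00 >= Thu 06:00? ✓ → yes.
ingest: end Fri 02:00 < Sat 19:00? ✓; end Fri 02:00 >= Thu 06:00? ✓ → yes.
rehearsal: end Sun 21:00 < Sat 19:00? ✗; end Sun 21:00 >= Thu 06:00? ✓ → no.
snapshot: end Thu 04:00 < Sat 19:00? ✓; end Thu 04:00 >= Thu 06:00? ✗ → no.
standup: end Tue 13:00 < Sat 19:00? ✓; end Tue 13:00 >= Thu 06:00? ✗ → no.
Result: backup, demo, ingest.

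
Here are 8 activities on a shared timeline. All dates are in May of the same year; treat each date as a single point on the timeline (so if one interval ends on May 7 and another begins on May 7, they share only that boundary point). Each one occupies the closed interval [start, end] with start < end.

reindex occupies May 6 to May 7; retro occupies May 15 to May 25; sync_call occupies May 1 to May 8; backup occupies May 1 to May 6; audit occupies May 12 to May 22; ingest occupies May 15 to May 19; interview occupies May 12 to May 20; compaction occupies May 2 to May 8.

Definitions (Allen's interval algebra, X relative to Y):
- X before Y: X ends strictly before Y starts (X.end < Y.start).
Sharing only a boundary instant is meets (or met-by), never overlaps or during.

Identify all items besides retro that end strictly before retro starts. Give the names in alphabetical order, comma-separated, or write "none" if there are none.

Target retro = [May 15, May 25].
audit [May 12, May 22] → overlaps → no.
backup [May 1, May 6] → before → yes.
compaction [May 2, May 8] → before → yes.
ingest [May 15, May 19] → starts → no.
interview [May 12, May 20] → overlaps → no.
reindex [May 6, May 7] → before → yes.
sync_call [May 1, May 8] → before → yes.
Result: backup, compaction, reindex, sync_call.

backup, compaction, reindex, sync_call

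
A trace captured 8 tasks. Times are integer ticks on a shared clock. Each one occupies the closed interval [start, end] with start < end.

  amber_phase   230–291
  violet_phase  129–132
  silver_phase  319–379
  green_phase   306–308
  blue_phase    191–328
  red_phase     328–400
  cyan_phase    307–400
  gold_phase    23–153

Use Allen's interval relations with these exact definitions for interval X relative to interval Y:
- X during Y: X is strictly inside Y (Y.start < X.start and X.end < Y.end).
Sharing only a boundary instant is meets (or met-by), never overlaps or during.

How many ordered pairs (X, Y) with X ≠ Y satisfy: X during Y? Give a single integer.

Checking all 56 ordered pairs for relation 'during'; matching pairs in alphabetical order:
(amber_phase, blue_phase): amber_phase during blue_phase ✓
(green_phase, blue_phase): green_phase during blue_phase ✓
(silver_phase, cyan_phase): silver_phase during cyan_phase ✓
(violet_phase, gold_phase): violet_phase during gold_phase ✓
Count: 4.

4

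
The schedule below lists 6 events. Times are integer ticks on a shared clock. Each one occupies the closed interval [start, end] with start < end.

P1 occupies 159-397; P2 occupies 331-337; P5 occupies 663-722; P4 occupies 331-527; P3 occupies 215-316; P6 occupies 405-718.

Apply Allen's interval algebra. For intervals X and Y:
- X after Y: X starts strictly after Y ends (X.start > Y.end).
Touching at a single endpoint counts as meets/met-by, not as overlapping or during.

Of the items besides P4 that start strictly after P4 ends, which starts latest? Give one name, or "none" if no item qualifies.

Target P4 = [331, 527].
P1 [159, 397] → overlaps → excluded.
P2 [331, 337] → starts → excluded.
P3 [215, 316] → before → excluded.
P5 [663, 722] → after → candidate.
P6 [405, 718] → overlapped-by → excluded.
Among candidates, latest start is 663 → P5.

P5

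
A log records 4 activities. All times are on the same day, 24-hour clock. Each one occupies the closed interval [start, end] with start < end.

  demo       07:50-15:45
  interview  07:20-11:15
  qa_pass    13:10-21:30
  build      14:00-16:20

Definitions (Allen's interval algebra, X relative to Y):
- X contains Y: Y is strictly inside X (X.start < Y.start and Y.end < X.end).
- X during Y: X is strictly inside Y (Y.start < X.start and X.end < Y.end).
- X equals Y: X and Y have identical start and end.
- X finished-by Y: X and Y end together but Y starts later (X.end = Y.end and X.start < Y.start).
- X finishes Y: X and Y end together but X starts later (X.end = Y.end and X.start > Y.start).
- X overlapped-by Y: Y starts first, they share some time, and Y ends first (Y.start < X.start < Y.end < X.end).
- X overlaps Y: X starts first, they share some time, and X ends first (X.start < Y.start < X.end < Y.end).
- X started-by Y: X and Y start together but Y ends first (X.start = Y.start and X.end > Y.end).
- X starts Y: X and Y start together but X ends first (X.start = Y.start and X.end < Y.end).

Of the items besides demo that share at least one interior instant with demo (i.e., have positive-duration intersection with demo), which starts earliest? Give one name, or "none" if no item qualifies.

Target demo = [07:50, 15:45].
build [14:00, 16:20] → overlapped-by → candidate.
interview [07:20, 11:15] → overlaps → candidate.
qa_pass [13:10, 21:30] → overlapped-by → candidate.
Among candidates, earliest start is 07:20 → interview.

interview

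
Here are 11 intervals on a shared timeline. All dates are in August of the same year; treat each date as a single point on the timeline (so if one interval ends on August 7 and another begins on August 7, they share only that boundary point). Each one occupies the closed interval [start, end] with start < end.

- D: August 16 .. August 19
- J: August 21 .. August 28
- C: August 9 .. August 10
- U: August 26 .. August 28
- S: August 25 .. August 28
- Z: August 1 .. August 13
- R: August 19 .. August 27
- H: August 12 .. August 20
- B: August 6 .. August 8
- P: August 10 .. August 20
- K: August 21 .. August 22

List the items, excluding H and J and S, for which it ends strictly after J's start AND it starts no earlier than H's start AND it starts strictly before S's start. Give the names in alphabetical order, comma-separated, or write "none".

K, R

Conditions: its end is strictly after J's start (X.end > August 21) AND its start is no earlier than H's start (X.start >= August 12) AND its start is strictly before S's start (X.start < August 25).
B: end August 8 > August 21? ✗; start August 6 >= August 12? ✗; start August 6 < August 25? ✓ → no.
C: end August 10 > August 21? ✗; start August 9 >= August 12? ✗; start August 9 < August 25? ✓ → no.
D: end August 19 > August 21? ✗; start August 16 >= August 12? ✓; start August 16 < August 25? ✓ → no.
K: end August 22 > August 21? ✓; start August 21 >= August 12? ✓; start August 21 < August 25? ✓ → yes.
P: end August 20 > August 21? ✗; start August 10 >= August 12? ✗; start August 10 < August 25? ✓ → no.
R: end August 27 > August 21? ✓; start August 19 >= August 12? ✓; start August 19 < August 25? ✓ → yes.
U: end August 28 > August 21? ✓; start August 26 >= August 12? ✓; start August 26 < August 25? ✗ → no.
Z: end August 13 > August 21? ✗; start August 1 >= August 12? ✗; start August 1 < August 25? ✓ → no.
Result: K, R.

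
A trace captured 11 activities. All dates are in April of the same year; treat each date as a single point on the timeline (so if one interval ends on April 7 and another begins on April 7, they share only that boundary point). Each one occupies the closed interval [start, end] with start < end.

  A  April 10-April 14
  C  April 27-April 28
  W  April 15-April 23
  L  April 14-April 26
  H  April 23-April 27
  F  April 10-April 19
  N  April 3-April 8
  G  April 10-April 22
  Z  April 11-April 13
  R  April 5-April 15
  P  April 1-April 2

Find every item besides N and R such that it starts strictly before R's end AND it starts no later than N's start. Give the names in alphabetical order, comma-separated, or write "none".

P

Conditions: its start is strictly before R's end (X.start < April 15) AND its start is no later than N's start (X.start <= April 3).
A: start April 10 < April 15? ✓; start April 10 <= April 3? ✗ → no.
C: start April 27 < April 15? ✗; start April 27 <= April 3? ✗ → no.
F: start April 10 < April 15? ✓; start April 10 <= April 3? ✗ → no.
G: start April 10 < April 15? ✓; start April 10 <= April 3? ✗ → no.
H: start April 23 < April 15? ✗; start April 23 <= April 3? ✗ → no.
L: start April 14 < April 15? ✓; start April 14 <= April 3? ✗ → no.
P: start April 1 < April 15? ✓; start April 1 <= April 3? ✓ → yes.
W: start April 15 < April 15? ✗; start April 15 <= April 3? ✗ → no.
Z: start April 11 < April 15? ✓; start April 11 <= April 3? ✗ → no.
Result: P.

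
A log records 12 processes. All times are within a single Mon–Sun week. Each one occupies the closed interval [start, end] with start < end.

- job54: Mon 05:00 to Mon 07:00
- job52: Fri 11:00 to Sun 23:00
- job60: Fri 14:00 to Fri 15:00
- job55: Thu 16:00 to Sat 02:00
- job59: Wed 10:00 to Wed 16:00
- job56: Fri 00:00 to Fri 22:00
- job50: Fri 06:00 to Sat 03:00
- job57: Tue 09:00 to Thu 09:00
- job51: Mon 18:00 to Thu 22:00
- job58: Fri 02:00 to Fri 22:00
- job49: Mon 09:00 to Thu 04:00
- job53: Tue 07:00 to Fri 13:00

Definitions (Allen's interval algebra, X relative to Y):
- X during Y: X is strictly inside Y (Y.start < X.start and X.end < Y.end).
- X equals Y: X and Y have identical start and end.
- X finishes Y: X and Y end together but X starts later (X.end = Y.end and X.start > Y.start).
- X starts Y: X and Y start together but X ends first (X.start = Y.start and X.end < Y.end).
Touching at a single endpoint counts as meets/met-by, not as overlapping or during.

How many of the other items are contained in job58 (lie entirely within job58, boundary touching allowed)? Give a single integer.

Target job58 = [Fri 02:00, Fri 22:00].
job49 [Mon 09:00, Thu 04:00] → before → no.
job50 [Fri 06:00, Sat 03:00] → overlapped-by → no.
job51 [Mon 18:00, Thu 22:00] → before → no.
job52 [Fri 11:00, Sun 23:00] → overlapped-by → no.
job53 [Tue 07:00, Fri 13:00] → overlaps → no.
job54 [Mon 05:00, Mon 07:00] → before → no.
job55 [Thu 16:00, Sat 02:00] → contains → no.
job56 [Fri 00:00, Fri 22:00] → finished-by → no.
job57 [Tue 09:00, Thu 09:00] → before → no.
job59 [Wed 10:00, Wed 16:00] → before → no.
job60 [Fri 14:00, Fri 15:00] → during → counts.
Total: 1.

1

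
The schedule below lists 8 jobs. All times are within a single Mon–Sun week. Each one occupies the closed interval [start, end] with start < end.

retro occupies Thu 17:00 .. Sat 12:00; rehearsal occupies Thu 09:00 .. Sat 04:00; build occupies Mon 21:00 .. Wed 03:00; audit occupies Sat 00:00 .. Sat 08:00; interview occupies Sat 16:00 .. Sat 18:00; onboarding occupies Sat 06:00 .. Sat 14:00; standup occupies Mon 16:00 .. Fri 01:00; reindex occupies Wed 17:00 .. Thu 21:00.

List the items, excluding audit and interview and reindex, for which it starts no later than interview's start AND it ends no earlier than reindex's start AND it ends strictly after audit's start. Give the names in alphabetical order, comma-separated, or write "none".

Conditions: its start is no later than interview's start (X.start <= Sat 16:00) AND its end is no earlier than reindex's start (X.end >= Wed 17:00) AND its end is strictly after audit's start (X.end > Sat 00:00).
build: start Mon 21:00 <= Sat 16:00? ✓; end Wed 03:00 >= Wed 17:00? ✗; end Wed 03:00 > Sat 00:00? ✗ → no.
onboarding: start Sat 06:00 <= Sat 16:00? ✓; end Sat 14:00 >= Wed 17:00? ✓; end Sat 14:00 > Sat 00:00? ✓ → yes.
rehearsal: start Thu 09:00 <= Sat 16:00? ✓; end Sat 04:00 >= Wed 17:00? ✓; end Sat 04:00 > Sat 00:00? ✓ → yes.
retro: start Thu 17:00 <= Sat 16:00? ✓; end Sat 12:00 >= Wed 17:00? ✓; end Sat 12:00 > Sat 00:00? ✓ → yes.
standup: start Mon 16:00 <= Sat 16:00? ✓; end Fri 01:00 >= Wed 17:00? ✓; end Fri 01:00 > Sat 00:00? ✗ → no.
Result: onboarding, rehearsal, retro.

onboarding, rehearsal, retro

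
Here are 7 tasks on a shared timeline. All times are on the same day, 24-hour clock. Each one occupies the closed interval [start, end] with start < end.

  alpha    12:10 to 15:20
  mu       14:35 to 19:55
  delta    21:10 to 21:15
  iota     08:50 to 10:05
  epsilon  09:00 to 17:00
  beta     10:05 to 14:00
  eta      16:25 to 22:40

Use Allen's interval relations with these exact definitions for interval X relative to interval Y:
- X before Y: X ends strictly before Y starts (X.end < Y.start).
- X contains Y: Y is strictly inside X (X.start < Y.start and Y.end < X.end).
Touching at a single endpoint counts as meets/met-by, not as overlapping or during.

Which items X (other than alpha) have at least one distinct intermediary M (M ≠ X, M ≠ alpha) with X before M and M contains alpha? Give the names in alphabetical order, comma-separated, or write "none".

none

Target alpha = [12:10, 15:20].
Intermediaries M with M contains alpha: epsilon.
Via epsilon — items with X before epsilon: none.
Union: none.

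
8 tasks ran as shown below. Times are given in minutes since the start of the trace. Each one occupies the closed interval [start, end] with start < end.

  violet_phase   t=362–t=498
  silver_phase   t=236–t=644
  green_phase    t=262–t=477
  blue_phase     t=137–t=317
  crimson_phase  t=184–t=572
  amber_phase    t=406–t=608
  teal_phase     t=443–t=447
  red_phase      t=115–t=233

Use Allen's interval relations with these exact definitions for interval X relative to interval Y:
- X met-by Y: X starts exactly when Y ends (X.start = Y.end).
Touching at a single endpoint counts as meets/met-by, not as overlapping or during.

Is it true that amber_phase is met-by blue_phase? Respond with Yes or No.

No

amber_phase = [t=406, t=608], blue_phase = [t=137, t=317].
Actual relation of amber_phase to blue_phase: after.
Asked whether 'met-by' holds → No.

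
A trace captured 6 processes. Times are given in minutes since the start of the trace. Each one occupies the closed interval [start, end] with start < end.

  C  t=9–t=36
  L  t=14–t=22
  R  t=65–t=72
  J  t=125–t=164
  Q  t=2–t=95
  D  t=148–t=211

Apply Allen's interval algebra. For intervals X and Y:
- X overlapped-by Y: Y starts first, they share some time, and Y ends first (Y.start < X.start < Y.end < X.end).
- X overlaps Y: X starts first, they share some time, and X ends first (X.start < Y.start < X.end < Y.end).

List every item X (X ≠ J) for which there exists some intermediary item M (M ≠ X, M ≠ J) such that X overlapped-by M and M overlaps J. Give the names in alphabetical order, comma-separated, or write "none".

none

Target J = [t=125, t=164].
Intermediaries M with M overlaps J: none.
Union: none.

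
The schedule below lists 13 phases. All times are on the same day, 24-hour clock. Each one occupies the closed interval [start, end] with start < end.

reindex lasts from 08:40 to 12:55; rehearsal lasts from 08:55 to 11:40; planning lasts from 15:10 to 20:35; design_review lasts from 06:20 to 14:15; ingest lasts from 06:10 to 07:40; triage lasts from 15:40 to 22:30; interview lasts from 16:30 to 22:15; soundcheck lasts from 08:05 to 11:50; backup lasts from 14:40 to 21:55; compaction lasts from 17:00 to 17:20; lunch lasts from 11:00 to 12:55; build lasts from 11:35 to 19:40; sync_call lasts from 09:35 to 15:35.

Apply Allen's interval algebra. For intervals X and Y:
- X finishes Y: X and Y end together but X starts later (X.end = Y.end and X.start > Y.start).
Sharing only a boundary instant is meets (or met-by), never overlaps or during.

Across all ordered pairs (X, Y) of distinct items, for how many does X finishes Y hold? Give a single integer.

Checking all 156 ordered pairs for relation 'finishes'; matching pairs in alphabetical order:
(lunch, reindex): lunch finishes reindex ✓
Count: 1.

1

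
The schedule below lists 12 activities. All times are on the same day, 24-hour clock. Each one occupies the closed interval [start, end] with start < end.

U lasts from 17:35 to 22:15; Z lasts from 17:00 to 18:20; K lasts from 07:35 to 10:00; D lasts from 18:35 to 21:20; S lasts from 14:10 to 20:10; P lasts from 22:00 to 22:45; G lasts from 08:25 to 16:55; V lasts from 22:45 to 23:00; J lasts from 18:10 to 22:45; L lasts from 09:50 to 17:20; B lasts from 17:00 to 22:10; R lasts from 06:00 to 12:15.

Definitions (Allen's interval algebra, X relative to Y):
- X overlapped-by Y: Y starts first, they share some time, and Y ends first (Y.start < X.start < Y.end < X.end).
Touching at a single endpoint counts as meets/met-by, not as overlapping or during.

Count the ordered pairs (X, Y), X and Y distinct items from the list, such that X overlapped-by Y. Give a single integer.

20

Checking all 132 ordered pairs for relation 'overlapped-by'; matching pairs in alphabetical order:
(B, L): B overlapped-by L ✓
(B, S): B overlapped-by S ✓
(D, S): D overlapped-by S ✓
(G, K): G overlapped-by K ✓
(G, R): G overlapped-by R ✓
(J, B): J overlapped-by B ✓
(J, S): J overlapped-by S ✓
(J, U): J overlapped-by U ✓
(J, Z): J overlapped-by Z ✓
(L, G): L overlapped-by G ✓
(L, K): L overlapped-by K ✓
(L, R): L overlapped-by R ✓
(P, B): P overlapped-by B ✓
(P, U): P overlapped-by U ✓
(S, G): S overlapped-by G ✓
(S, L): S overlapped-by L ✓
(U, B): U overlapped-by B ✓
(U, S): U overlapped-by S ✓
(U, Z): U overlapped-by Z ✓
(Z, L): Z overlapped-by L ✓
Count: 20.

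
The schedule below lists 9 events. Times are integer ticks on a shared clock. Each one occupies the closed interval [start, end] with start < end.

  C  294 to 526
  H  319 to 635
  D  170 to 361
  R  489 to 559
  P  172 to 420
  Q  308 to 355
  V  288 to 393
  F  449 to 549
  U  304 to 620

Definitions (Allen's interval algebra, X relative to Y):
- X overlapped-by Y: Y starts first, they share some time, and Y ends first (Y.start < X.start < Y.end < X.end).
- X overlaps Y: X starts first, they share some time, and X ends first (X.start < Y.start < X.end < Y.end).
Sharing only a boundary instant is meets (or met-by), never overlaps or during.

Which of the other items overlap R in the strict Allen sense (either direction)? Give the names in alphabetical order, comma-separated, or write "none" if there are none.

Target R = [489, 559].
C [294, 526] → overlaps → yes.
D [170, 361] → before → no.
F [449, 549] → overlaps → yes.
H [319, 635] → contains → no.
P [172, 420] → before → no.
Q [308, 355] → before → no.
U [304, 620] → contains → no.
V [288, 393] → before → no.
Result: C, F.

C, F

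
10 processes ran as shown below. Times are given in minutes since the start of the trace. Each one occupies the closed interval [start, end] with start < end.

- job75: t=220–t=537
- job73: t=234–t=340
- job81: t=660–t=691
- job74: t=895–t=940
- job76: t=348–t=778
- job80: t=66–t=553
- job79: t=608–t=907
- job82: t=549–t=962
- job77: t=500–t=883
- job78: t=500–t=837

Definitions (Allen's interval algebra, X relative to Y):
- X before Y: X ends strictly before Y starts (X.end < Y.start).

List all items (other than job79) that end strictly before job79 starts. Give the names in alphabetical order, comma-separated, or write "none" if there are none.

job73, job75, job80

Target job79 = [t=608, t=907].
job73 [t=234, t=340] → before → yes.
job74 [t=895, t=940] → overlapped-by → no.
job75 [t=220, t=537] → before → yes.
job76 [t=348, t=778] → overlaps → no.
job77 [t=500, t=883] → overlaps → no.
job78 [t=500, t=837] → overlaps → no.
job80 [t=66, t=553] → before → yes.
job81 [t=660, t=691] → during → no.
job82 [t=549, t=962] → contains → no.
Result: job73, job75, job80.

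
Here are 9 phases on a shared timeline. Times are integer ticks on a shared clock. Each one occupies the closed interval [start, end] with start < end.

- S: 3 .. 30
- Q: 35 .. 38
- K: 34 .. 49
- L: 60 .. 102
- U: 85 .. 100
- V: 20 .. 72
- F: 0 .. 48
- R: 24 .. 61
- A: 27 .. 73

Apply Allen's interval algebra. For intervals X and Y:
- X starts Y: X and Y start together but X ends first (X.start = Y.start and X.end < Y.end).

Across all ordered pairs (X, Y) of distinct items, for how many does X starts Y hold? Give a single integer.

0

Checking all 72 ordered pairs for relation 'starts'; matching pairs in alphabetical order:
No pair satisfies it.
Count: 0.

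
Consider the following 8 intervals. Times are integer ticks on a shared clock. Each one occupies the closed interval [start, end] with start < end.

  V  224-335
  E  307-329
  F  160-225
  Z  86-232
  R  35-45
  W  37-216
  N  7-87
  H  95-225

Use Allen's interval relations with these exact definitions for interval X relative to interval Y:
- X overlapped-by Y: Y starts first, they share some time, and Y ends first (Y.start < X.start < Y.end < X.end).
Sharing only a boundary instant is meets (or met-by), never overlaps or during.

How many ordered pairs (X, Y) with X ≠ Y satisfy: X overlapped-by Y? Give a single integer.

Checking all 56 ordered pairs for relation 'overlapped-by'; matching pairs in alphabetical order:
(F, W): F overlapped-by W ✓
(H, W): H overlapped-by W ✓
(V, F): V overlapped-by F ✓
(V, H): V overlapped-by H ✓
(V, Z): V overlapped-by Z ✓
(W, N): W overlapped-by N ✓
(W, R): W overlapped-by R ✓
(Z, N): Z overlapped-by N ✓
(Z, W): Z overlapped-by W ✓
Count: 9.

9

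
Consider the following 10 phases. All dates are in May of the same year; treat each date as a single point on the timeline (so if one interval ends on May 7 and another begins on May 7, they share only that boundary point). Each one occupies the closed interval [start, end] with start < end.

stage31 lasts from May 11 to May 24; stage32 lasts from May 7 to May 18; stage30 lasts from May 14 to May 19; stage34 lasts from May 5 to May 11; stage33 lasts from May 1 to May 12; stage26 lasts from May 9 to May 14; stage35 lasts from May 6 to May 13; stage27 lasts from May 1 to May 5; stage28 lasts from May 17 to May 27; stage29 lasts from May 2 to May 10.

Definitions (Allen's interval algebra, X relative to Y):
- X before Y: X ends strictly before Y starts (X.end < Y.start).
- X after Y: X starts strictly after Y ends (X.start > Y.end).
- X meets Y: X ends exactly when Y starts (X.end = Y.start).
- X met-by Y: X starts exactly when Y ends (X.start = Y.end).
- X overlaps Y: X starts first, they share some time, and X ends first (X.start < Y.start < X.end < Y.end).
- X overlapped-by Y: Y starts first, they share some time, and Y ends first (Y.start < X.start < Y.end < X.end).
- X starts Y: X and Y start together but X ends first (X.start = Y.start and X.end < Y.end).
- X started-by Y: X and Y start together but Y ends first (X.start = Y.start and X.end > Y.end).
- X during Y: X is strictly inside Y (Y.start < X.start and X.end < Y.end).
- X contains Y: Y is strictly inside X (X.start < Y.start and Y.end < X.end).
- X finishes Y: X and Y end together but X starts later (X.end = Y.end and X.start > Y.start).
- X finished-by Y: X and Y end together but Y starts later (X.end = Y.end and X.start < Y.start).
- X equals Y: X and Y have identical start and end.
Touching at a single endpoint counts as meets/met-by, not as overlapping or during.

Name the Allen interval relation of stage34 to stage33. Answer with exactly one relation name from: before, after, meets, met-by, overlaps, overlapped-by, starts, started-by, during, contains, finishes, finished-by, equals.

during

stage34 = [May 5, May 11]; stage33 = [May 1, May 12].
Compare endpoints: stage34.start > stage33.start, stage34.start < stage33.end, stage34.end > stage33.start, stage34.end < stage33.end.
That pattern is 'during'.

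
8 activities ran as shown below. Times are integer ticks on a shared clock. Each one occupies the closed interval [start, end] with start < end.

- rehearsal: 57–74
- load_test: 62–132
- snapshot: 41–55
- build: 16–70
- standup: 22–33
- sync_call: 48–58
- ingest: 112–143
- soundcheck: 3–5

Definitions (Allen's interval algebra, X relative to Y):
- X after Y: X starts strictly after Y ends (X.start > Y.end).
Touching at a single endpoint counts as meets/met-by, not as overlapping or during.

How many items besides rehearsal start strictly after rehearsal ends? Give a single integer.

Target rehearsal = [57, 74].
build [16, 70] → overlaps → no.
ingest [112, 143] → after → counts.
load_test [62, 132] → overlapped-by → no.
snapshot [41, 55] → before → no.
soundcheck [3, 5] → before → no.
standup [22, 33] → before → no.
sync_call [48, 58] → overlaps → no.
Total: 1.

1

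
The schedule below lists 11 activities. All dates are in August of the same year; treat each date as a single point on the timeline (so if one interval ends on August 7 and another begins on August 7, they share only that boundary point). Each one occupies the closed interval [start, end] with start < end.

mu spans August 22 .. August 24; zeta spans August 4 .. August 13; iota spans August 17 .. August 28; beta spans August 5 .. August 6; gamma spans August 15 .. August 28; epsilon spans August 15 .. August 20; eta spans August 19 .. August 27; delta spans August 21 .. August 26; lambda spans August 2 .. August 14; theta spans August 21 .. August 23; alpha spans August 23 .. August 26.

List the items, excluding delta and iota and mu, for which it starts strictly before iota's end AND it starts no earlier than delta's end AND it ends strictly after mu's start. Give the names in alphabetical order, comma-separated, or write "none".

none

Conditions: its start is strictly before iota's end (X.start < August 28) AND its start is no earlier than delta's end (X.start >= August 26) AND its end is strictly after mu's start (X.end > August 22).
alpha: start August 23 < August 28? ✓; start August 23 >= August 26? ✗; end August 26 > August 22? ✓ → no.
beta: start August 5 < August 28? ✓; start August 5 >= August 26? ✗; end August 6 > August 22? ✗ → no.
epsilon: start August 15 < August 28? ✓; start August 15 >= August 26? ✗; end August 20 > August 22? ✗ → no.
eta: start August 19 < August 28? ✓; start August 19 >= August 26? ✗; end August 27 > August 22? ✓ → no.
gamma: start August 15 < August 28? ✓; start August 15 >= August 26? ✗; end August 28 > August 22? ✓ → no.
lambda: start August 2 < August 28? ✓; start August 2 >= August 26? ✗; end August 14 > August 22? ✗ → no.
theta: start August 21 < August 28? ✓; start August 21 >= August 26? ✗; end August 23 > August 22? ✓ → no.
zeta: start August 4 < August 28? ✓; start August 4 >= August 26? ✗; end August 13 > August 22? ✗ → no.
Result: none.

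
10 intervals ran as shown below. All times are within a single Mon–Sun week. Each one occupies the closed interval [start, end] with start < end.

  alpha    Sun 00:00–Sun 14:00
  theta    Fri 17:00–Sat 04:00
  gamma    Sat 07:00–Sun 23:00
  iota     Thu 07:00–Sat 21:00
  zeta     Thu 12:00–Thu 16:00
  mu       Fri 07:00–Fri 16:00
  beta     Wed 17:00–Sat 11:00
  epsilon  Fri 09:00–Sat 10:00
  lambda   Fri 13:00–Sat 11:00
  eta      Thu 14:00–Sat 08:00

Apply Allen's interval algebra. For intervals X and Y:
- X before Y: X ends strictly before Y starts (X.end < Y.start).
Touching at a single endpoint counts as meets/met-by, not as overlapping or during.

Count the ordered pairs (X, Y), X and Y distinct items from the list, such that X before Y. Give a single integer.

16

Checking all 90 ordered pairs for relation 'before'; matching pairs in alphabetical order:
(beta, alpha): beta before alpha ✓
(epsilon, alpha): epsilon before alpha ✓
(eta, alpha): eta before alpha ✓
(iota, alpha): iota before alpha ✓
(lambda, alpha): lambda before alpha ✓
(mu, alpha): mu before alpha ✓
(mu, gamma): mu before gamma ✓
(mu, theta): mu before theta ✓
(theta, alpha): theta before alpha ✓
(theta, gamma): theta before gamma ✓
(zeta, alpha): zeta before alpha ✓
(zeta, epsilon): zeta before epsilon ✓
(zeta, gamma): zeta before gamma ✓
(zeta, lambda): zeta before lambda ✓
(zeta, mu): zeta before mu ✓
(zeta, theta): zeta before theta ✓
Count: 16.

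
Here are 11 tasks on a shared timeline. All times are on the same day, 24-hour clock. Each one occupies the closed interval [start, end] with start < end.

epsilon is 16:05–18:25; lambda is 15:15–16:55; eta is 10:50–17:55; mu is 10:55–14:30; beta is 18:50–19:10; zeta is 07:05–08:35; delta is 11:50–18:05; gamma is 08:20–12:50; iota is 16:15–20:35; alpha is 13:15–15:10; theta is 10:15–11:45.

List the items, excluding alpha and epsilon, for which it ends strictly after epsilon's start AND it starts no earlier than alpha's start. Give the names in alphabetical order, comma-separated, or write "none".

beta, iota, lambda

Conditions: its end is strictly after epsilon's start (X.end > 16:05) AND its start is no earlier than alpha's start (X.start >= 13:15).
beta: end 19:10 > 16:05? ✓; start 18:50 >= 13:15? ✓ → yes.
delta: end 18:05 > 16:05? ✓; start 11:50 >= 13:15? ✗ → no.
eta: end 17:55 > 16:05? ✓; start 10:50 >= 13:15? ✗ → no.
gamma: end 12:50 > 16:05? ✗; start 08:20 >= 13:15? ✗ → no.
iota: end 20:35 > 16:05? ✓; start 16:15 >= 13:15? ✓ → yes.
lambda: end 16:55 > 16:05? ✓; start 15:15 >= 13:15? ✓ → yes.
mu: end 14:30 > 16:05? ✗; start 10:55 >= 13:15? ✗ → no.
theta: end 11:45 > 16:05? ✗; start 10:15 >= 13:15? ✗ → no.
zeta: end 08:35 > 16:05? ✗; start 07:05 >= 13:15? ✗ → no.
Result: beta, iota, lambda.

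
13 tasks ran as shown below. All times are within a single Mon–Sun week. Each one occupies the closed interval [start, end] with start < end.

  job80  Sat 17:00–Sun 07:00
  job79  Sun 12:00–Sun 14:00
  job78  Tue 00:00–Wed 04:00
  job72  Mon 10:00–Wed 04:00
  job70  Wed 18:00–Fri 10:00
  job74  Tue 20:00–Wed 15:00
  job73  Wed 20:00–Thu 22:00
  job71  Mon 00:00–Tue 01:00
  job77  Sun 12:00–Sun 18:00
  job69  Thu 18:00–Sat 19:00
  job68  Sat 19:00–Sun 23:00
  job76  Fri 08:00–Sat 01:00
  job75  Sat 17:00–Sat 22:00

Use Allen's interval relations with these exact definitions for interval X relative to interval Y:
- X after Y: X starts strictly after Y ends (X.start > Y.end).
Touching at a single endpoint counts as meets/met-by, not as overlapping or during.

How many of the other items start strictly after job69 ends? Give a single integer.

2

Target job69 = [Thu 18:00, Sat 19:00].
job68 [Sat 19:00, Sun 23:00] → met-by → no.
job70 [Wed 18:00, Fri 10:00] → overlaps → no.
job71 [Mon 00:00, Tue 01:00] → before → no.
job72 [Mon 10:00, Wed 04:00] → before → no.
job73 [Wed 20:00, Thu 22:00] → overlaps → no.
job74 [Tue 20:00, Wed 15:00] → before → no.
job75 [Sat 17:00, Sat 22:00] → overlapped-by → no.
job76 [Fri 08:00, Sat 01:00] → during → no.
job77 [Sun 12:00, Sun 18:00] → after → counts.
job78 [Tue 00:00, Wed 04:00] → before → no.
job79 [Sun 12:00, Sun 14:00] → after → counts.
job80 [Sat 17:00, Sun 07:00] → overlapped-by → no.
Total: 2.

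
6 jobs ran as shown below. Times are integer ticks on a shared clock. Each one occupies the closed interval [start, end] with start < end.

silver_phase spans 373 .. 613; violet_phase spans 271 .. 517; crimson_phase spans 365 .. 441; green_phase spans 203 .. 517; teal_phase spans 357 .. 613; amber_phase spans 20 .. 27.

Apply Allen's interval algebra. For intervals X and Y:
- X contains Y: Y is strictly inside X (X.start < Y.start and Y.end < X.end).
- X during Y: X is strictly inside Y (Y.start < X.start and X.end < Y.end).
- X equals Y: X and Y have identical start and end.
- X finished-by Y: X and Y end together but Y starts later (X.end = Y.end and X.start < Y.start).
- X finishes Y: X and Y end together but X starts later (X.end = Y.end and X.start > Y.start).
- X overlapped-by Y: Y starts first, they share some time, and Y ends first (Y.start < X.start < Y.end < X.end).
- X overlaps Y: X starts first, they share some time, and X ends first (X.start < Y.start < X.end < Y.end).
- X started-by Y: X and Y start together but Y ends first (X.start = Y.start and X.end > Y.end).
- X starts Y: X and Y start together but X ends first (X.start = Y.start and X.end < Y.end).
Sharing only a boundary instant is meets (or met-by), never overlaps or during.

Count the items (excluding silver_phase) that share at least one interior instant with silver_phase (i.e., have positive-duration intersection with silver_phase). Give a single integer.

Target silver_phase = [373, 613].
amber_phase [20, 27] → before → no.
crimson_phase [365, 441] → overlaps → counts.
green_phase [203, 517] → overlaps → counts.
teal_phase [357, 613] → finished-by → counts.
violet_phase [271, 517] → overlaps → counts.
Total: 4.

4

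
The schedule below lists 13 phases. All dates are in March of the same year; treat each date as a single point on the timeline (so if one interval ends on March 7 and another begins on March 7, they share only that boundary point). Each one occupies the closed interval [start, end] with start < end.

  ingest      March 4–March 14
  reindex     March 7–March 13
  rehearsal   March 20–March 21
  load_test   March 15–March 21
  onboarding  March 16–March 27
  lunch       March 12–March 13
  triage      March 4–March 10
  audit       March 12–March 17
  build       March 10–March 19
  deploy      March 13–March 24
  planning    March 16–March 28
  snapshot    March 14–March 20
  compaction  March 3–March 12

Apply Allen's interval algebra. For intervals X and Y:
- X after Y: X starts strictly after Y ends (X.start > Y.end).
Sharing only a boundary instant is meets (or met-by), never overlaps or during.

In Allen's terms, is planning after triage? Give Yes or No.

Yes

planning = [March 16, March 28], triage = [March 4, March 10].
Actual relation of planning to triage: after.
Asked whether 'after' holds → Yes.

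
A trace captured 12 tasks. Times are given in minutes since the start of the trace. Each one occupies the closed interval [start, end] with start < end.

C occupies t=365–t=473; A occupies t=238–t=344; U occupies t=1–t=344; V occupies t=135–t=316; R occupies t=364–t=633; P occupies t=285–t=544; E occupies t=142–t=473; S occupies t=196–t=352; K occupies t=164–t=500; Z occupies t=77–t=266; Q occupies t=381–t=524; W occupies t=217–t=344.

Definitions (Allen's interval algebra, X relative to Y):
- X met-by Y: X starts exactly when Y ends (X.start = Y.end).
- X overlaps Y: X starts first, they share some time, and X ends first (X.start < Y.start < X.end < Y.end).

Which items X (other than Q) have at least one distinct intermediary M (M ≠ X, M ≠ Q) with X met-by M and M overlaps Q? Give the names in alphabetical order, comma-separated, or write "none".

none

Target Q = [t=381, t=524].
Intermediaries M with M overlaps Q: C, E, K.
Via C — items with X met-by C: none.
Via E — items with X met-by E: none.
Via K — items with X met-by K: none.
Union: none.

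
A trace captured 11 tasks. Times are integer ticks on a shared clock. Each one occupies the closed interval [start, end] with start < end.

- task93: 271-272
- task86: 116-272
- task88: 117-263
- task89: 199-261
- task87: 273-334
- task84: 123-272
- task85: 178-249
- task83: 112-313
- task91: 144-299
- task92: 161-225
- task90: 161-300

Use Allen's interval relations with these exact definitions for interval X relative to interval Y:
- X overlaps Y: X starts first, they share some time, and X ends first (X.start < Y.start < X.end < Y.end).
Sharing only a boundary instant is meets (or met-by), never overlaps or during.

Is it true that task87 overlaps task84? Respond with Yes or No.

No

task87 = [273, 334], task84 = [123, 272].
Actual relation of task87 to task84: after.
Asked whether 'overlaps' holds → No.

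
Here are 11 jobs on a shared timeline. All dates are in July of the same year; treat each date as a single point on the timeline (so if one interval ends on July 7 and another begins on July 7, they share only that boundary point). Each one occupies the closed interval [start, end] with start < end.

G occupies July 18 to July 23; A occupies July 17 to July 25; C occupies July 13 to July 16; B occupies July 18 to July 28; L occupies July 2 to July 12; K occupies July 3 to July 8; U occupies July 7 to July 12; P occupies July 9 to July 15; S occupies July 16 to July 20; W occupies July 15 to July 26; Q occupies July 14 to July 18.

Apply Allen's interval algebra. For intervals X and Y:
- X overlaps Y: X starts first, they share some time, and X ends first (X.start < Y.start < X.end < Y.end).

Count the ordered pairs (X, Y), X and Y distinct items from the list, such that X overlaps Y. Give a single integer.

Checking all 110 ordered pairs for relation 'overlaps'; matching pairs in alphabetical order:
(A, B): A overlaps B ✓
(C, Q): C overlaps Q ✓
(C, W): C overlaps W ✓
(K, U): K overlaps U ✓
(L, P): L overlaps P ✓
(P, C): P overlaps C ✓
(P, Q): P overlaps Q ✓
(Q, A): Q overlaps A ✓
(Q, S): Q overlaps S ✓
(Q, W): Q overlaps W ✓
(S, A): S overlaps A ✓
(S, B): S overlaps B ✓
(S, G): S overlaps G ✓
(U, P): U overlaps P ✓
(W, B): W overlaps B ✓
Count: 15.

15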